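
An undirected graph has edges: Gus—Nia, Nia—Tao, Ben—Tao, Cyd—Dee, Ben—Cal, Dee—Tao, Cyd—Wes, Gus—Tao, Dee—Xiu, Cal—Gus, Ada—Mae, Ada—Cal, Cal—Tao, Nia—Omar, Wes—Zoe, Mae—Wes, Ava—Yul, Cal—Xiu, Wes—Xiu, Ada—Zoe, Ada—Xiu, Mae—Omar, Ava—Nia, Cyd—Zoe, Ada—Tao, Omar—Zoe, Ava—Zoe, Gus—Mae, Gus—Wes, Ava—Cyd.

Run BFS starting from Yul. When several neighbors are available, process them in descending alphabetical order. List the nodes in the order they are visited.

Visit Yul; enqueue Ava → queue [Ava]
Visit Ava; enqueue Zoe, Nia, Cyd → queue [Zoe, Nia, Cyd]
Visit Zoe; enqueue Wes, Omar, Ada → queue [Nia, Cyd, Wes, Omar, Ada]
Visit Nia; enqueue Tao, Gus → queue [Cyd, Wes, Omar, Ada, Tao, Gus]
Visit Cyd; enqueue Dee → queue [Wes, Omar, Ada, Tao, Gus, Dee]
Visit Wes; enqueue Xiu, Mae → queue [Omar, Ada, Tao, Gus, Dee, Xiu, Mae]
Visit Omar → queue [Ada, Tao, Gus, Dee, Xiu, Mae]
Visit Ada; enqueue Cal → queue [Tao, Gus, Dee, Xiu, Mae, Cal]
Visit Tao; enqueue Ben → queue [Gus, Dee, Xiu, Mae, Cal, Ben]
Visit Gus → queue [Dee, Xiu, Mae, Cal, Ben]
Visit Dee → queue [Xiu, Mae, Cal, Ben]
Visit Xiu → queue [Mae, Cal, Ben]
Visit Mae → queue [Cal, Ben]
Visit Cal → queue [Ben]
Visit Ben → queue []

Yul, Ava, Zoe, Nia, Cyd, Wes, Omar, Ada, Tao, Gus, Dee, Xiu, Mae, Cal, Ben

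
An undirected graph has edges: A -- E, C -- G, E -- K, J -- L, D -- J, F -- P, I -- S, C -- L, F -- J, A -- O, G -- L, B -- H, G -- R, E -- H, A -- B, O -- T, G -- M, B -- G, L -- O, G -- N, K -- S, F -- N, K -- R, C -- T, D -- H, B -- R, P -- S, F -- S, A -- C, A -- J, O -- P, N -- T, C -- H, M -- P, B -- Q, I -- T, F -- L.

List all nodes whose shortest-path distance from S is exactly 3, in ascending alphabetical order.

A, B, C, D, G, H

Level 0: S
Level 1: F, I, K, P
Level 2: E, J, L, M, N, O, R, T
Level 3: A, B, C, D, G, H
Level 4: Q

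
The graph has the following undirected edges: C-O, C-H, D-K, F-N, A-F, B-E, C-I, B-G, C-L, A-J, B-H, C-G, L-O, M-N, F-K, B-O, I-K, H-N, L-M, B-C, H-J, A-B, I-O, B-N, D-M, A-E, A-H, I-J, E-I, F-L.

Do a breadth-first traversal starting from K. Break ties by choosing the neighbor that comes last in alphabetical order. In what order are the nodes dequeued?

Visit K; enqueue I, F, D → queue [I, F, D]
Visit I; enqueue O, J, E, C → queue [F, D, O, J, E, C]
Visit F; enqueue N, L, A → queue [D, O, J, E, C, N, L, A]
Visit D; enqueue M → queue [O, J, E, C, N, L, A, M]
Visit O; enqueue B → queue [J, E, C, N, L, A, M, B]
Visit J; enqueue H → queue [E, C, N, L, A, M, B, H]
Visit E → queue [C, N, L, A, M, B, H]
Visit C; enqueue G → queue [N, L, A, M, B, H, G]
Visit N → queue [L, A, M, B, H, G]
Visit L → queue [A, M, B, H, G]
Visit A → queue [M, B, H, G]
Visit M → queue [B, H, G]
Visit B → queue [H, G]
Visit H → queue [G]
Visit G → queue []

K -> I -> F -> D -> O -> J -> E -> C -> N -> L -> A -> M -> B -> H -> G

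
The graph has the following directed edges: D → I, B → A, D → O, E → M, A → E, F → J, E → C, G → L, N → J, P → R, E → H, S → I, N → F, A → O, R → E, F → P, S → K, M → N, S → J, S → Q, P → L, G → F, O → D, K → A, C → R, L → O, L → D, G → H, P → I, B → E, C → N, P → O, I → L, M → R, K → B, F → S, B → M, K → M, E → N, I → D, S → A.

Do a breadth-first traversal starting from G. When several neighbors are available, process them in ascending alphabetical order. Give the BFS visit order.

Visit G; enqueue F, H, L → queue [F, H, L]
Visit F; enqueue J, P, S → queue [H, L, J, P, S]
Visit H → queue [L, J, P, S]
Visit L; enqueue D, O → queue [J, P, S, D, O]
Visit J → queue [P, S, D, O]
Visit P; enqueue I, R → queue [S, D, O, I, R]
Visit S; enqueue A, K, Q → queue [D, O, I, R, A, K, Q]
Visit D → queue [O, I, R, A, K, Q]
Visit O → queue [I, R, A, K, Q]
Visit I → queue [R, A, K, Q]
Visit R; enqueue E → queue [A, K, Q, E]
Visit A → queue [K, Q, E]
Visit K; enqueue B, M → queue [Q, E, B, M]
Visit Q → queue [E, B, M]
Visit E; enqueue C, N → queue [B, M, C, N]
Visit B → queue [M, C, N]
Visit M → queue [C, N]
Visit C → queue [N]
Visit N → queue []

G F H L J P S D O I R A K Q E B M C N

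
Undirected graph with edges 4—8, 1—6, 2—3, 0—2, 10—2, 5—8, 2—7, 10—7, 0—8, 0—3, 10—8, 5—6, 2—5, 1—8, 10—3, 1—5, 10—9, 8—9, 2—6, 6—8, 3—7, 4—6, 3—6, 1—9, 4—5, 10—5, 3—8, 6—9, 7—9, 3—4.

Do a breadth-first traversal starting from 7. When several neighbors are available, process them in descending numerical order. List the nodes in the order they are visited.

Visit 7; enqueue 10, 9, 3, 2 → queue [10, 9, 3, 2]
Visit 10; enqueue 8, 5 → queue [9, 3, 2, 8, 5]
Visit 9; enqueue 6, 1 → queue [3, 2, 8, 5, 6, 1]
Visit 3; enqueue 4, 0 → queue [2, 8, 5, 6, 1, 4, 0]
Visit 2 → queue [8, 5, 6, 1, 4, 0]
Visit 8 → queue [5, 6, 1, 4, 0]
Visit 5 → queue [6, 1, 4, 0]
Visit 6 → queue [1, 4, 0]
Visit 1 → queue [4, 0]
Visit 4 → queue [0]
Visit 0 → queue []

7 → 10 → 9 → 3 → 2 → 8 → 5 → 6 → 1 → 4 → 0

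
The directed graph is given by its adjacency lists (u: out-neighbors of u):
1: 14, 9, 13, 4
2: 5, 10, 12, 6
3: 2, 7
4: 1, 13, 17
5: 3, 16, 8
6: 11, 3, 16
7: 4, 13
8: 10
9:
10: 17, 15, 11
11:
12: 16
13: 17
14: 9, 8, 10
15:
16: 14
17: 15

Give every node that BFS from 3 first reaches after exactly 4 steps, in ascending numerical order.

9, 14

Level 0: 3
Level 1: 2, 7
Level 2: 4, 5, 6, 10, 12, 13
Level 3: 1, 8, 11, 15, 16, 17
Level 4: 9, 14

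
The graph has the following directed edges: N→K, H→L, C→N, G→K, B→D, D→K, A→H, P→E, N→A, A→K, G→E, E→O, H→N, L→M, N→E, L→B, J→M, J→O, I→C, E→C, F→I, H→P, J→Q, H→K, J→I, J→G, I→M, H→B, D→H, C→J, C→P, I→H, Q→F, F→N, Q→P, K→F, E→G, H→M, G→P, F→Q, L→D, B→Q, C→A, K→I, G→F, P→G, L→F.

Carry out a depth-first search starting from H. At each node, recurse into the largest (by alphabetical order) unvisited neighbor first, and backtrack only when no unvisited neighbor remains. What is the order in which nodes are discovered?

H → P → G → K → I → M → C → N → E → O → A → J → Q → F → L → D → B

Visit H
H → P
P → G
G → K
K → I
I → M
I → C
C → N
N → E
E → O
N → A
C → J
J → Q
Q → F
H → L
L → D
L → B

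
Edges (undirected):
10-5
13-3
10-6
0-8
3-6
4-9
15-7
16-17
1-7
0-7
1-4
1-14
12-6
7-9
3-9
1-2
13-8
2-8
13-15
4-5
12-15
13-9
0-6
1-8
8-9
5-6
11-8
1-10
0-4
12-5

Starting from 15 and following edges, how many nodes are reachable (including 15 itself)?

BFS from 15 visits: 15, 7, 12, 13, 0, 1, 9, 5, 6, 3, 8, 4, 2, 10, 14, 11
Reachable nodes: 16 of 18 total.

16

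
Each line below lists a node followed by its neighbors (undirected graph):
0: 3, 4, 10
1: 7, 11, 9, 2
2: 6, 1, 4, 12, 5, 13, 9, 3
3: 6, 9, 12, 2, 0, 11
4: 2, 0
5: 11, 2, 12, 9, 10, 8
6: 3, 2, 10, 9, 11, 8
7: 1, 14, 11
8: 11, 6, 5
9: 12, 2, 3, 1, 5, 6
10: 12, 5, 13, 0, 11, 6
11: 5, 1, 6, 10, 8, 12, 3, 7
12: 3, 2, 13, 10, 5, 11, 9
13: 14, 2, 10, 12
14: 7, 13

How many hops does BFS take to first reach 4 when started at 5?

Level 0: 5
Level 1: 2, 8, 9, 10, 11, 12
Level 2: 0, 1, 3, 4, 6, 7, 13
Level 3: 14
4 first appears at level 2.

2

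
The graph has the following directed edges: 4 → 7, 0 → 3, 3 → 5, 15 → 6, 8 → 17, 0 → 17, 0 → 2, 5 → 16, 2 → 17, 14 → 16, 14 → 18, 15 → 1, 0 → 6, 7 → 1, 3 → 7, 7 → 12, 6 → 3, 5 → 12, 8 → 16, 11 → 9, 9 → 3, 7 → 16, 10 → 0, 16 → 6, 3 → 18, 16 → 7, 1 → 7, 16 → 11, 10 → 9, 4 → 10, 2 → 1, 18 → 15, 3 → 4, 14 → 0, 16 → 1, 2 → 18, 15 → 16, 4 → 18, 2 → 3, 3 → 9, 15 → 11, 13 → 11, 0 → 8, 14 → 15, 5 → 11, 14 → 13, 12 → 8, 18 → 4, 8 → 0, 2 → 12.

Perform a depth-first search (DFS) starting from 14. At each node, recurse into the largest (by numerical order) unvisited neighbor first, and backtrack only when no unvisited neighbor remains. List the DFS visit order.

14 18 15 16 11 9 3 7 12 8 17 0 6 2 1 5 4 10 13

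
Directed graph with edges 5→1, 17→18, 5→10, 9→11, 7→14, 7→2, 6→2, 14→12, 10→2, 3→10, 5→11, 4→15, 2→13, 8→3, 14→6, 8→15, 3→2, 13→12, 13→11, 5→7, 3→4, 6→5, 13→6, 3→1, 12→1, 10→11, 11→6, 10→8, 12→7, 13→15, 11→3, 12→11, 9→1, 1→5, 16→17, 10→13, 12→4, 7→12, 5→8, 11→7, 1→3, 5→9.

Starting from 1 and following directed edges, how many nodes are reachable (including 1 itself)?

15

BFS from 1 visits: 1, 3, 5, 2, 4, 10, 7, 8, 9, 11, 13, 15, 12, 14, 6
Reachable nodes: 15 of 18 total.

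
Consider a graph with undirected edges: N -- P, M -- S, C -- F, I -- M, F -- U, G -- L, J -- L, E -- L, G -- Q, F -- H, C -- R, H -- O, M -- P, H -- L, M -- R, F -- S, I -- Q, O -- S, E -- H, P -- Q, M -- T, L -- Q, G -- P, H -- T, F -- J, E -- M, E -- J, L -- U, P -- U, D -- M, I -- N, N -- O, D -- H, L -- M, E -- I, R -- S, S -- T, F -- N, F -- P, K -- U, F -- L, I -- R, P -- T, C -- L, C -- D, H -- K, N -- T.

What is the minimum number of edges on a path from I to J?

Level 0: I
Level 1: E, M, N, Q, R
Level 2: C, D, F, G, H, J, L, O, P, S, T
Level 3: K, U
J first appears at level 2.

2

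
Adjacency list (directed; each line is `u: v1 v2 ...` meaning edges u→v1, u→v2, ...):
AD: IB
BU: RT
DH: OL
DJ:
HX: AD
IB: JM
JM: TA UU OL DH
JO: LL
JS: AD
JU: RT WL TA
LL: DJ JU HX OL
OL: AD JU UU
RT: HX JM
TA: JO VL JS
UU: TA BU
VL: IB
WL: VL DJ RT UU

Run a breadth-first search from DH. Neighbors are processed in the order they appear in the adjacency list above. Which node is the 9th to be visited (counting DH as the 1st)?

TA

Visit DH; enqueue OL → queue [OL]
Visit OL; enqueue AD, JU, UU → queue [AD, JU, UU]
Visit AD; enqueue IB → queue [JU, UU, IB]
Visit JU; enqueue RT, WL, TA → queue [UU, IB, RT, WL, TA]
Visit UU; enqueue BU → queue [IB, RT, WL, TA, BU]
Visit IB; enqueue JM → queue [RT, WL, TA, BU, JM]
Visit RT; enqueue HX → queue [WL, TA, BU, JM, HX]
Visit WL; enqueue VL, DJ → queue [TA, BU, JM, HX, VL, DJ]
Visit TA; enqueue JO, JS → queue [BU, JM, HX, VL, DJ, JO, JS]
Visit BU → queue [JM, HX, VL, DJ, JO, JS]
Visit JM → queue [HX, VL, DJ, JO, JS]
Visit HX → queue [VL, DJ, JO, JS]
Visit VL → queue [DJ, JO, JS]
Visit DJ → queue [JO, JS]
Visit JO; enqueue LL → queue [JS, LL]
Visit JS → queue [LL]
Visit LL → queue []

Visit order: DH, OL, AD, JU, UU, IB, RT, WL, TA, BU, JM, HX, VL, DJ, JO, JS, LL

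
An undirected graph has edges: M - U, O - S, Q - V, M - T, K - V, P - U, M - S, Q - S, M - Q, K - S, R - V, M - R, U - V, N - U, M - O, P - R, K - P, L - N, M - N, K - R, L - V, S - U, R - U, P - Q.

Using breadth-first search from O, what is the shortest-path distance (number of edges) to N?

Level 0: O
Level 1: M, S
Level 2: K, N, Q, R, T, U
Level 3: L, P, V
N first appears at level 2.

2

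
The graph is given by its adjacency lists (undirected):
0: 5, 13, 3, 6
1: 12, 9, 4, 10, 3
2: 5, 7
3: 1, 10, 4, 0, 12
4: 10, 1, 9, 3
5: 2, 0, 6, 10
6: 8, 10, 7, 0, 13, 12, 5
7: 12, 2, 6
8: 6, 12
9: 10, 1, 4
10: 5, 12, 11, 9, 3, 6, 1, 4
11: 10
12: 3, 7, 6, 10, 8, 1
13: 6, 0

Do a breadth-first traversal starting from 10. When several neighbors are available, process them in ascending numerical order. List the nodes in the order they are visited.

10 1 3 4 5 6 9 11 12 0 2 7 8 13

Visit 10; enqueue 1, 3, 4, 5, 6, 9, 11, 12 → queue [1, 3, 4, 5, 6, 9, 11, 12]
Visit 1 → queue [3, 4, 5, 6, 9, 11, 12]
Visit 3; enqueue 0 → queue [4, 5, 6, 9, 11, 12, 0]
Visit 4 → queue [5, 6, 9, 11, 12, 0]
Visit 5; enqueue 2 → queue [6, 9, 11, 12, 0, 2]
Visit 6; enqueue 7, 8, 13 → queue [9, 11, 12, 0, 2, 7, 8, 13]
Visit 9 → queue [11, 12, 0, 2, 7, 8, 13]
Visit 11 → queue [12, 0, 2, 7, 8, 13]
Visit 12 → queue [0, 2, 7, 8, 13]
Visit 0 → queue [2, 7, 8, 13]
Visit 2 → queue [7, 8, 13]
Visit 7 → queue [8, 13]
Visit 8 → queue [13]
Visit 13 → queue []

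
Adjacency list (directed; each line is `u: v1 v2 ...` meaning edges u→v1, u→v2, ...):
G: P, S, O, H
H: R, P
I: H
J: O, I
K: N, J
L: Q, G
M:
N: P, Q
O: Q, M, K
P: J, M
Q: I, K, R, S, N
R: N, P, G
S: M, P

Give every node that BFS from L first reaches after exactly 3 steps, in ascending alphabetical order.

J, M

Level 0: L
Level 1: G, Q
Level 2: H, I, K, N, O, P, R, S
Level 3: J, M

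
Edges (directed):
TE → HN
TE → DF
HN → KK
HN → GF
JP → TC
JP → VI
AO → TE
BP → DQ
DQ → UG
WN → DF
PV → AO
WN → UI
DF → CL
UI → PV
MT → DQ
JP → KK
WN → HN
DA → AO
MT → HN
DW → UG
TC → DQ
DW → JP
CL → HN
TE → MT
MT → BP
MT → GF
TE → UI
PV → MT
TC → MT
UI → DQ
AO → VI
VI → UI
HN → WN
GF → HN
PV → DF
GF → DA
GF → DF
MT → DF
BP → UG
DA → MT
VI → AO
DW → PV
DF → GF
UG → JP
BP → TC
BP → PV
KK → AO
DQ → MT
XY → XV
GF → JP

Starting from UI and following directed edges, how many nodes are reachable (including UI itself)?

BFS from UI visits: UI, PV, DQ, MT, DF, AO, UG, HN, GF, BP, CL, VI, TE, JP, WN, KK, DA, TC
Reachable nodes: 18 of 21 total.

18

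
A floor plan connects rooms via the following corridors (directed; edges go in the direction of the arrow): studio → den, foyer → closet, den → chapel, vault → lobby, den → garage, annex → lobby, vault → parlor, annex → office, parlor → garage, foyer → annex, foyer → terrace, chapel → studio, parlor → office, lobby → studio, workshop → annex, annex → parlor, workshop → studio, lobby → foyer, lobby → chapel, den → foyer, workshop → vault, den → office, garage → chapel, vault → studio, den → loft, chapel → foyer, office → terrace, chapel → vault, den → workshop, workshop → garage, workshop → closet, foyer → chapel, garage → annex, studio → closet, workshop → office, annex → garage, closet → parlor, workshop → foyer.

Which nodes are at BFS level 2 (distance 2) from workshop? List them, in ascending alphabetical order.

Level 0: workshop
Level 1: annex, closet, foyer, garage, office, studio, vault
Level 2: chapel, den, lobby, parlor, terrace
Level 3: loft

chapel, den, lobby, parlor, terrace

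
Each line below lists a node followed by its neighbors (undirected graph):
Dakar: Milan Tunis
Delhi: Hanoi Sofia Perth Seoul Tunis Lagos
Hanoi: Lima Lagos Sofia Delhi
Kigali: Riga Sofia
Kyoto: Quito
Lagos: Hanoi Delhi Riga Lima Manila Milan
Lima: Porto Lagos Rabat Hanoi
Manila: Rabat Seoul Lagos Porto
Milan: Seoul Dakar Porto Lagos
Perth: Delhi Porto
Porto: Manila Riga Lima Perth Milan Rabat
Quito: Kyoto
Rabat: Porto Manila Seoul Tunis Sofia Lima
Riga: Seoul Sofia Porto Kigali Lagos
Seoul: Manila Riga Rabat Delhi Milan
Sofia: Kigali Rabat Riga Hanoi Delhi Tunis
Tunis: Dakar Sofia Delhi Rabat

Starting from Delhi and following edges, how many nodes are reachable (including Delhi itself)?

BFS from Delhi visits: Delhi, Hanoi, Sofia, Perth, Seoul, Tunis, Lagos, Lima, Kigali, Rabat, Riga, Porto, Manila, Milan, Dakar
Reachable nodes: 15 of 17 total.

15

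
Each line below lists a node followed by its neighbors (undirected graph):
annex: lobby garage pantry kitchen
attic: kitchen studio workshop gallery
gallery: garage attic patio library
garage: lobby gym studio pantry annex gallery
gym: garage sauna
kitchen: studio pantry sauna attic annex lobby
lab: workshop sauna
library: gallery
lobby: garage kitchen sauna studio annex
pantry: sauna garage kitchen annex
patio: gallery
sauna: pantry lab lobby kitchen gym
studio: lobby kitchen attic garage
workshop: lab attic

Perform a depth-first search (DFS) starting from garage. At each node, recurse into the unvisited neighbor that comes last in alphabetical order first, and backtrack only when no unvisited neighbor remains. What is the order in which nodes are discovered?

garage, studio, lobby, sauna, pantry, kitchen, attic, workshop, lab, gallery, patio, library, annex, gym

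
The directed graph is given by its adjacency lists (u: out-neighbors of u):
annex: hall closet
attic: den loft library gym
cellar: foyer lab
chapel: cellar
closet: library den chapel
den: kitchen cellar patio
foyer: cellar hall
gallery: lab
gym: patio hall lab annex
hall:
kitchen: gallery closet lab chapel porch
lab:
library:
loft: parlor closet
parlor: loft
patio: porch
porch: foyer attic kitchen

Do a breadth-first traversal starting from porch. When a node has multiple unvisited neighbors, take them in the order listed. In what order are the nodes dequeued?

porch, foyer, attic, kitchen, cellar, hall, den, loft, library, gym, gallery, closet, lab, chapel, patio, parlor, annex

Visit porch; enqueue foyer, attic, kitchen → queue [foyer, attic, kitchen]
Visit foyer; enqueue cellar, hall → queue [attic, kitchen, cellar, hall]
Visit attic; enqueue den, loft, library, gym → queue [kitchen, cellar, hall, den, loft, library, gym]
Visit kitchen; enqueue gallery, closet, lab, chapel → queue [cellar, hall, den, loft, library, gym, gallery, closet, lab, chapel]
Visit cellar → queue [hall, den, loft, library, gym, gallery, closet, lab, chapel]
Visit hall → queue [den, loft, library, gym, gallery, closet, lab, chapel]
Visit den; enqueue patio → queue [loft, library, gym, gallery, closet, lab, chapel, patio]
Visit loft; enqueue parlor → queue [library, gym, gallery, closet, lab, chapel, patio, parlor]
Visit library → queue [gym, gallery, closet, lab, chapel, patio, parlor]
Visit gym; enqueue annex → queue [gallery, closet, lab, chapel, patio, parlor, annex]
Visit gallery → queue [closet, lab, chapel, patio, parlor, annex]
Visit closet → queue [lab, chapel, patio, parlor, annex]
Visit lab → queue [chapel, patio, parlor, annex]
Visit chapel → queue [patio, parlor, annex]
Visit patio → queue [parlor, annex]
Visit parlor → queue [annex]
Visit annex → queue []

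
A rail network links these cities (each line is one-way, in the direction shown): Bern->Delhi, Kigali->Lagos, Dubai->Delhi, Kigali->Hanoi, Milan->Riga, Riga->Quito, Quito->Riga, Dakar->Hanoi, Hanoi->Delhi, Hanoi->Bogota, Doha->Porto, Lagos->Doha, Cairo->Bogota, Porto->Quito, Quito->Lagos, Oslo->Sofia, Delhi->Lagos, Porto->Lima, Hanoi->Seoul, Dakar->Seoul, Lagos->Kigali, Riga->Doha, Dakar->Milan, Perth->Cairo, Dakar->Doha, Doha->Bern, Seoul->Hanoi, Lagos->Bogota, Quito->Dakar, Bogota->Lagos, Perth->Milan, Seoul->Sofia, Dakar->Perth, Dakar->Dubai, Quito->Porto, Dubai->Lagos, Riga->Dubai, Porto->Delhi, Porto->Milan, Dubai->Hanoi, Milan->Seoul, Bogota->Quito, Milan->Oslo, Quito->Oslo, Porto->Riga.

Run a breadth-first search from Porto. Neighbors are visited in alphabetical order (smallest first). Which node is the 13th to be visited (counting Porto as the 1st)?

Visit Porto; enqueue Delhi, Lima, Milan, Quito, Riga → queue [Delhi, Lima, Milan, Quito, Riga]
Visit Delhi; enqueue Lagos → queue [Lima, Milan, Quito, Riga, Lagos]
Visit Lima → queue [Milan, Quito, Riga, Lagos]
Visit Milan; enqueue Oslo, Seoul → queue [Quito, Riga, Lagos, Oslo, Seoul]
Visit Quito; enqueue Dakar → queue [Riga, Lagos, Oslo, Seoul, Dakar]
Visit Riga; enqueue Doha, Dubai → queue [Lagos, Oslo, Seoul, Dakar, Doha, Dubai]
Visit Lagos; enqueue Bogota, Kigali → queue [Oslo, Seoul, Dakar, Doha, Dubai, Bogota, Kigali]
Visit Oslo; enqueue Sofia → queue [Seoul, Dakar, Doha, Dubai, Bogota, Kigali, Sofia]
Visit Seoul; enqueue Hanoi → queue [Dakar, Doha, Dubai, Bogota, Kigali, Sofia, Hanoi]
Visit Dakar; enqueue Perth → queue [Doha, Dubai, Bogota, Kigali, Sofia, Hanoi, Perth]
Visit Doha; enqueue Bern → queue [Dubai, Bogota, Kigali, Sofia, Hanoi, Perth, Bern]
Visit Dubai → queue [Bogota, Kigali, Sofia, Hanoi, Perth, Bern]
Visit Bogota → queue [Kigali, Sofia, Hanoi, Perth, Bern]
Visit Kigali → queue [Sofia, Hanoi, Perth, Bern]
Visit Sofia → queue [Hanoi, Perth, Bern]
Visit Hanoi → queue [Perth, Bern]
Visit Perth; enqueue Cairo → queue [Bern, Cairo]
Visit Bern → queue [Cairo]
Visit Cairo → queue []

Visit order: Porto, Delhi, Lima, Milan, Quito, Riga, Lagos, Oslo, Seoul, Dakar, Doha, Dubai, Bogota, Kigali, Sofia, Hanoi, Perth, Bern, Cairo

Bogota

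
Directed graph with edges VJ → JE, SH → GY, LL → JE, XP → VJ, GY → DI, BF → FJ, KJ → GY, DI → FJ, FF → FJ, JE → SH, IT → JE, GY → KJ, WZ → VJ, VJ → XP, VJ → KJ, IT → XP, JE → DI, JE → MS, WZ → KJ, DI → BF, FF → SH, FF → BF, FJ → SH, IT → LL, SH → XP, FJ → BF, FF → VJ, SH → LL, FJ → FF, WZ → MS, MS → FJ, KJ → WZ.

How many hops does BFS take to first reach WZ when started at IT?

4

Level 0: IT
Level 1: JE, LL, XP
Level 2: DI, MS, SH, VJ
Level 3: BF, FJ, GY, KJ
Level 4: FF, WZ
WZ first appears at level 4.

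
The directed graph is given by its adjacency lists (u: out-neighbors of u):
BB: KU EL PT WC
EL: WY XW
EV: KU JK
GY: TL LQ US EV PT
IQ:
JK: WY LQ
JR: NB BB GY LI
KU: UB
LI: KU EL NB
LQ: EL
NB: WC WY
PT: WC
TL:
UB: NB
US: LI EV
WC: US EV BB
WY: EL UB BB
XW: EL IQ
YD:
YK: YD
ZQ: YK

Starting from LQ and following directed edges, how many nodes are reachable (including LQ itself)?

15

BFS from LQ visits: LQ, EL, WY, XW, BB, UB, IQ, KU, PT, WC, NB, EV, US, JK, LI
Reachable nodes: 15 of 21 total.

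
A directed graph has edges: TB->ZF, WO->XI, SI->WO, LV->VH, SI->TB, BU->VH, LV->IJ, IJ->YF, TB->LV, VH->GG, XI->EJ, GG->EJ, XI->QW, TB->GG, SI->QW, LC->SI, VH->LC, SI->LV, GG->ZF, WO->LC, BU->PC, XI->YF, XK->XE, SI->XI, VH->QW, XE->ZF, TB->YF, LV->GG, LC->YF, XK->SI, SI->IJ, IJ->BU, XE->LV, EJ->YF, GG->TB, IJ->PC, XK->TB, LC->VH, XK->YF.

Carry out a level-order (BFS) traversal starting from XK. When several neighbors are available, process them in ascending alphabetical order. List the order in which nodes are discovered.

XK → SI → TB → XE → YF → IJ → LV → QW → WO → XI → GG → ZF → BU → PC → VH → LC → EJ

Visit XK; enqueue SI, TB, XE, YF → queue [SI, TB, XE, YF]
Visit SI; enqueue IJ, LV, QW, WO, XI → queue [TB, XE, YF, IJ, LV, QW, WO, XI]
Visit TB; enqueue GG, ZF → queue [XE, YF, IJ, LV, QW, WO, XI, GG, ZF]
Visit XE → queue [YF, IJ, LV, QW, WO, XI, GG, ZF]
Visit YF → queue [IJ, LV, QW, WO, XI, GG, ZF]
Visit IJ; enqueue BU, PC → queue [LV, QW, WO, XI, GG, ZF, BU, PC]
Visit LV; enqueue VH → queue [QW, WO, XI, GG, ZF, BU, PC, VH]
Visit QW → queue [WO, XI, GG, ZF, BU, PC, VH]
Visit WO; enqueue LC → queue [XI, GG, ZF, BU, PC, VH, LC]
Visit XI; enqueue EJ → queue [GG, ZF, BU, PC, VH, LC, EJ]
Visit GG → queue [ZF, BU, PC, VH, LC, EJ]
Visit ZF → queue [BU, PC, VH, LC, EJ]
Visit BU → queue [PC, VH, LC, EJ]
Visit PC → queue [VH, LC, EJ]
Visit VH → queue [LC, EJ]
Visit LC → queue [EJ]
Visit EJ → queue []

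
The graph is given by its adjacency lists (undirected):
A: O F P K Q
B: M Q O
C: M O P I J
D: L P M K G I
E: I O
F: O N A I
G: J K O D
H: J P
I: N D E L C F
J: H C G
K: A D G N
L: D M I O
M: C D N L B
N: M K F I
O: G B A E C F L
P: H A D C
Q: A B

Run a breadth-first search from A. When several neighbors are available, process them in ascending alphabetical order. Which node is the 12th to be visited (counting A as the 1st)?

Visit A; enqueue F, K, O, P, Q → queue [F, K, O, P, Q]
Visit F; enqueue I, N → queue [K, O, P, Q, I, N]
Visit K; enqueue D, G → queue [O, P, Q, I, N, D, G]
Visit O; enqueue B, C, E, L → queue [P, Q, I, N, D, G, B, C, E, L]
Visit P; enqueue H → queue [Q, I, N, D, G, B, C, E, L, H]
Visit Q → queue [I, N, D, G, B, C, E, L, H]
Visit I → queue [N, D, G, B, C, E, L, H]
Visit N; enqueue M → queue [D, G, B, C, E, L, H, M]
Visit D → queue [G, B, C, E, L, H, M]
Visit G; enqueue J → queue [B, C, E, L, H, M, J]
Visit B → queue [C, E, L, H, M, J]
Visit C → queue [E, L, H, M, J]
Visit E → queue [L, H, M, J]
Visit L → queue [H, M, J]
Visit H → queue [M, J]
Visit M → queue [J]
Visit J → queue []

Visit order: A, F, K, O, P, Q, I, N, D, G, B, C, E, L, H, M, J

C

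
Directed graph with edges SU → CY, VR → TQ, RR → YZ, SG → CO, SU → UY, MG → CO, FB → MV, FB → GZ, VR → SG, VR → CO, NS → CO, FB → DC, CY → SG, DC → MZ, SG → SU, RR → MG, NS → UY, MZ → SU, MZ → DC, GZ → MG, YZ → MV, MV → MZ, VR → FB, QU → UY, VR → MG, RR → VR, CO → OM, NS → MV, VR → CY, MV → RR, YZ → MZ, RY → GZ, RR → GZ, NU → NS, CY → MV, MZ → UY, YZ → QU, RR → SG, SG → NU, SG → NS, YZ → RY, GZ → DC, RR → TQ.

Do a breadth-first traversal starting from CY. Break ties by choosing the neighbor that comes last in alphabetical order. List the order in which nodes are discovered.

Visit CY; enqueue SG, MV → queue [SG, MV]
Visit SG; enqueue SU, NU, NS, CO → queue [MV, SU, NU, NS, CO]
Visit MV; enqueue RR, MZ → queue [SU, NU, NS, CO, RR, MZ]
Visit SU; enqueue UY → queue [NU, NS, CO, RR, MZ, UY]
Visit NU → queue [NS, CO, RR, MZ, UY]
Visit NS → queue [CO, RR, MZ, UY]
Visit CO; enqueue OM → queue [RR, MZ, UY, OM]
Visit RR; enqueue YZ, VR, TQ, MG, GZ → queue [MZ, UY, OM, YZ, VR, TQ, MG, GZ]
Visit MZ; enqueue DC → queue [UY, OM, YZ, VR, TQ, MG, GZ, DC]
Visit UY → queue [OM, YZ, VR, TQ, MG, GZ, DC]
Visit OM → queue [YZ, VR, TQ, MG, GZ, DC]
Visit YZ; enqueue RY, QU → queue [VR, TQ, MG, GZ, DC, RY, QU]
Visit VR; enqueue FB → queue [TQ, MG, GZ, DC, RY, QU, FB]
Visit TQ → queue [MG, GZ, DC, RY, QU, FB]
Visit MG → queue [GZ, DC, RY, QU, FB]
Visit GZ → queue [DC, RY, QU, FB]
Visit DC → queue [RY, QU, FB]
Visit RY → queue [QU, FB]
Visit QU → queue [FB]
Visit FB → queue []

CY, SG, MV, SU, NU, NS, CO, RR, MZ, UY, OM, YZ, VR, TQ, MG, GZ, DC, RY, QU, FB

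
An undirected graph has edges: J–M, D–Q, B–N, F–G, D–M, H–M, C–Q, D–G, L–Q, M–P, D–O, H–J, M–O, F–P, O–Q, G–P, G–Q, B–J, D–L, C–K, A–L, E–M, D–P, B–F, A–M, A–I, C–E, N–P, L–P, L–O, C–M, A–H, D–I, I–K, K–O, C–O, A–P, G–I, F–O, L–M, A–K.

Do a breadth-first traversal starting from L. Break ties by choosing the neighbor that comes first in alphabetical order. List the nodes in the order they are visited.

L A D M O P Q H I K G C E J F N B

Visit L; enqueue A, D, M, O, P, Q → queue [A, D, M, O, P, Q]
Visit A; enqueue H, I, K → queue [D, M, O, P, Q, H, I, K]
Visit D; enqueue G → queue [M, O, P, Q, H, I, K, G]
Visit M; enqueue C, E, J → queue [O, P, Q, H, I, K, G, C, E, J]
Visit O; enqueue F → queue [P, Q, H, I, K, G, C, E, J, F]
Visit P; enqueue N → queue [Q, H, I, K, G, C, E, J, F, N]
Visit Q → queue [H, I, K, G, C, E, J, F, N]
Visit H → queue [I, K, G, C, E, J, F, N]
Visit I → queue [K, G, C, E, J, F, N]
Visit K → queue [G, C, E, J, F, N]
Visit G → queue [C, E, J, F, N]
Visit C → queue [E, J, F, N]
Visit E → queue [J, F, N]
Visit J; enqueue B → queue [F, N, B]
Visit F → queue [N, B]
Visit N → queue [B]
Visit B → queue []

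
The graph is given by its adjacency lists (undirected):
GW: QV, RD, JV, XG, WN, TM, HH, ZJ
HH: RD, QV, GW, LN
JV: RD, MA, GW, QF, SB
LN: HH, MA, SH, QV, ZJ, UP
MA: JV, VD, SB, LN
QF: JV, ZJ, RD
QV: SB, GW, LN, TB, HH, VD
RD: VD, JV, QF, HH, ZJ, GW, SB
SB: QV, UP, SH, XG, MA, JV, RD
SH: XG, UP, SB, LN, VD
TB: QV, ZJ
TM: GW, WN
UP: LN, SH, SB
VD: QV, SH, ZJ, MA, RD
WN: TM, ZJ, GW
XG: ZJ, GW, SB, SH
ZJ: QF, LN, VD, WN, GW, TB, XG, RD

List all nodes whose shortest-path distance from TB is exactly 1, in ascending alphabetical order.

Level 0: TB
Level 1: QV, ZJ
Level 2: GW, HH, LN, QF, RD, SB, VD, WN, XG
Level 3: JV, MA, SH, TM, UP

QV, ZJ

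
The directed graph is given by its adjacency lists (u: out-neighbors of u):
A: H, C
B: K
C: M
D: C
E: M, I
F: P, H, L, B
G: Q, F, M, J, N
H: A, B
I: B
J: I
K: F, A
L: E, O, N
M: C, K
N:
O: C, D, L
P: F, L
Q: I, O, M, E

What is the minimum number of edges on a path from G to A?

3

Level 0: G
Level 1: F, J, M, N, Q
Level 2: B, C, E, H, I, K, L, O, P
Level 3: A, D
A first appears at level 3.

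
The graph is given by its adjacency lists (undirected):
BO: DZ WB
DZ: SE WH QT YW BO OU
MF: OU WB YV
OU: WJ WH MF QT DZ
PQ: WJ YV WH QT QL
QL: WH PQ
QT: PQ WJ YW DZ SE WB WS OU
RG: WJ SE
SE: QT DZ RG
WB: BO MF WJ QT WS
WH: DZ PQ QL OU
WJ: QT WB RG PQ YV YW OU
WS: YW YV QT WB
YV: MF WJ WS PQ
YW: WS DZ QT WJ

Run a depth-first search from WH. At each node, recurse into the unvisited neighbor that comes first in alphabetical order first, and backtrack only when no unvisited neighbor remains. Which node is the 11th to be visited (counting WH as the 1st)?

RG

Visit WH
WH → DZ
DZ → BO
BO → WB
WB → MF
MF → OU
OU → QT
QT → PQ
PQ → QL
PQ → WJ
WJ → RG
RG → SE
WJ → YV
YV → WS
WS → YW

Visit order: WH, DZ, BO, WB, MF, OU, QT, PQ, QL, WJ, RG, SE, YV, WS, YW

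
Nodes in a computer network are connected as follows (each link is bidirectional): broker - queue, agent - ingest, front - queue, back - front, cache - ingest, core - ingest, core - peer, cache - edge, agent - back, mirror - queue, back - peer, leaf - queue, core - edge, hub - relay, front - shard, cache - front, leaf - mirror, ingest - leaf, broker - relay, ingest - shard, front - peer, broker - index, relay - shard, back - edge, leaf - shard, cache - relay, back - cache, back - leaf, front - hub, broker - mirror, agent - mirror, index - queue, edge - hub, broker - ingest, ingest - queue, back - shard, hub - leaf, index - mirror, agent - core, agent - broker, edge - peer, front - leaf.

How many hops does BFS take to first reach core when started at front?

2

Level 0: front
Level 1: back, cache, hub, leaf, peer, queue, shard
Level 2: agent, broker, core, edge, index, ingest, mirror, relay
core first appears at level 2.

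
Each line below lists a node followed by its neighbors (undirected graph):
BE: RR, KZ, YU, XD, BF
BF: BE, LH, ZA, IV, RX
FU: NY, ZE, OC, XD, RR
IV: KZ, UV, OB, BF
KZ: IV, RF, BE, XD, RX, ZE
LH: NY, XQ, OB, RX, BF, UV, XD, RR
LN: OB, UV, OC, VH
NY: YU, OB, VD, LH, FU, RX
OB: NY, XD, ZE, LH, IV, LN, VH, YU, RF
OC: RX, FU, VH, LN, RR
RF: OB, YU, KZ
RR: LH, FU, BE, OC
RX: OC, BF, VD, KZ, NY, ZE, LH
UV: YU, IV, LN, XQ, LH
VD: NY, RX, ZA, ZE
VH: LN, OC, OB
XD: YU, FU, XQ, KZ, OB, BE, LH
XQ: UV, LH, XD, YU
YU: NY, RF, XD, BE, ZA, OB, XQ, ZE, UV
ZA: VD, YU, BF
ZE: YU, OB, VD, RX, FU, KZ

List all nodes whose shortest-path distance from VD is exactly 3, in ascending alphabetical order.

Level 0: VD
Level 1: NY, RX, ZA, ZE
Level 2: BF, FU, KZ, LH, OB, OC, YU
Level 3: BE, IV, LN, RF, RR, UV, VH, XD, XQ

BE, IV, LN, RF, RR, UV, VH, XD, XQ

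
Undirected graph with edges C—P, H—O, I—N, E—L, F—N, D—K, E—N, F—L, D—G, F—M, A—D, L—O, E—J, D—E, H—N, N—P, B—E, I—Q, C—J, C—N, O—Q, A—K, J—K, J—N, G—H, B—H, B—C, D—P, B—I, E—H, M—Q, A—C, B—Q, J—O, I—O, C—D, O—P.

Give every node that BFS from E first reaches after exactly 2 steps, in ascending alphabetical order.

Level 0: E
Level 1: B, D, H, J, L, N
Level 2: A, C, F, G, I, K, O, P, Q
Level 3: M

A, C, F, G, I, K, O, P, Q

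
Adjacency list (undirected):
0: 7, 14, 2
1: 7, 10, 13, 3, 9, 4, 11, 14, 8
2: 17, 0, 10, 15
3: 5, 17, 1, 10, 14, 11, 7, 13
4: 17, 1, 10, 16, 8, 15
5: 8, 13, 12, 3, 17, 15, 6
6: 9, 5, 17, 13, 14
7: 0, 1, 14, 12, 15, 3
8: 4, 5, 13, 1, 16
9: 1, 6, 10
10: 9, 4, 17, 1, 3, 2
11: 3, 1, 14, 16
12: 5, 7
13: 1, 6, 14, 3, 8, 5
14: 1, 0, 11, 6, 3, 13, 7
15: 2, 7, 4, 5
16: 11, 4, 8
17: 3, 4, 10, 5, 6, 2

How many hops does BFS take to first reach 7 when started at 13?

2

Level 0: 13
Level 1: 1, 3, 5, 6, 8, 14
Level 2: 0, 4, 7, 9, 10, 11, 12, 15, 16, 17
Level 3: 2
7 first appears at level 2.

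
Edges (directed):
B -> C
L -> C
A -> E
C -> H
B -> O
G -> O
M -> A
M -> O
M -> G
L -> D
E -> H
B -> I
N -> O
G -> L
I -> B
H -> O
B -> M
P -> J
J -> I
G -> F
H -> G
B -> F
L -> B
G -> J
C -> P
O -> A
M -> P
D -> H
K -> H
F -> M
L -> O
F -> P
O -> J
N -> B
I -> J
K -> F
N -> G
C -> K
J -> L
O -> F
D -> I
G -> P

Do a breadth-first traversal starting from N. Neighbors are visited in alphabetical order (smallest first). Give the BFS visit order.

Visit N; enqueue B, G, O → queue [B, G, O]
Visit B; enqueue C, F, I, M → queue [G, O, C, F, I, M]
Visit G; enqueue J, L, P → queue [O, C, F, I, M, J, L, P]
Visit O; enqueue A → queue [C, F, I, M, J, L, P, A]
Visit C; enqueue H, K → queue [F, I, M, J, L, P, A, H, K]
Visit F → queue [I, M, J, L, P, A, H, K]
Visit I → queue [M, J, L, P, A, H, K]
Visit M → queue [J, L, P, A, H, K]
Visit J → queue [L, P, A, H, K]
Visit L; enqueue D → queue [P, A, H, K, D]
Visit P → queue [A, H, K, D]
Visit A; enqueue E → queue [H, K, D, E]
Visit H → queue [K, D, E]
Visit K → queue [D, E]
Visit D → queue [E]
Visit E → queue []

N, B, G, O, C, F, I, M, J, L, P, A, H, K, D, E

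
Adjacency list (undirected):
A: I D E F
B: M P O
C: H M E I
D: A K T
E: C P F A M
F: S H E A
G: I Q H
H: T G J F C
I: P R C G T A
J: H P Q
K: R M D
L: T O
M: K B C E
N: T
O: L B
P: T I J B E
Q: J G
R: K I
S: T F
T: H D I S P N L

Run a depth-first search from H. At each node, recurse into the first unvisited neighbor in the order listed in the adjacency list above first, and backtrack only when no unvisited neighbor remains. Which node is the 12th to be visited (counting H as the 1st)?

Visit H
H → T
T → D
D → A
A → I
I → P
P → J
J → Q
Q → G
P → B
B → M
M → K
K → R
M → C
C → E
E → F
F → S
B → O
O → L
T → N

Visit order: H, T, D, A, I, P, J, Q, G, B, M, K, R, C, E, F, S, O, L, N

K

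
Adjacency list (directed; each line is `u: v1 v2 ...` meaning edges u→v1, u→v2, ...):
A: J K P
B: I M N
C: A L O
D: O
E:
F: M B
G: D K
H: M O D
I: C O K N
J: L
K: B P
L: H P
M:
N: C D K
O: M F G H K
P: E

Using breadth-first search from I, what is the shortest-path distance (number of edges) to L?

Level 0: I
Level 1: C, K, N, O
Level 2: A, B, D, F, G, H, L, M, P
Level 3: E, J
L first appears at level 2.

2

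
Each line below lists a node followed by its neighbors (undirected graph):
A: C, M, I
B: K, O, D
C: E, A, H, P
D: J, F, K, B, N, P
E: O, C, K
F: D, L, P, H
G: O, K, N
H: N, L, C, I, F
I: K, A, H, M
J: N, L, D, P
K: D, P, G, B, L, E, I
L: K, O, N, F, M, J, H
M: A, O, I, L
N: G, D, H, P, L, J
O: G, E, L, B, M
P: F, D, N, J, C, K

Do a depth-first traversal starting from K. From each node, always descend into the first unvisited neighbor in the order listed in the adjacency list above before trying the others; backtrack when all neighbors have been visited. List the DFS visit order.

K -> D -> J -> N -> G -> O -> E -> C -> A -> M -> I -> H -> L -> F -> P -> B

Visit K
K → D
D → J
J → N
N → G
G → O
O → E
E → C
C → A
A → M
M → I
I → H
H → L
L → F
F → P
O → B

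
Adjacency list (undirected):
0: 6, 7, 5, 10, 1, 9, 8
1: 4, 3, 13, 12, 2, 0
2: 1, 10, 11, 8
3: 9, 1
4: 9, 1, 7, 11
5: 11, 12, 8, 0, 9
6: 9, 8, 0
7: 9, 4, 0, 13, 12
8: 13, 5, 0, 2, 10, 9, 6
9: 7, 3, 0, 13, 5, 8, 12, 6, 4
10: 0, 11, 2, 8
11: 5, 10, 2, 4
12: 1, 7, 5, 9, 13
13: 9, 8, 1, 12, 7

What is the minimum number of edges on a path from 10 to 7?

2

Level 0: 10
Level 1: 0, 2, 8, 11
Level 2: 1, 4, 5, 6, 7, 9, 13
Level 3: 3, 12
7 first appears at level 2.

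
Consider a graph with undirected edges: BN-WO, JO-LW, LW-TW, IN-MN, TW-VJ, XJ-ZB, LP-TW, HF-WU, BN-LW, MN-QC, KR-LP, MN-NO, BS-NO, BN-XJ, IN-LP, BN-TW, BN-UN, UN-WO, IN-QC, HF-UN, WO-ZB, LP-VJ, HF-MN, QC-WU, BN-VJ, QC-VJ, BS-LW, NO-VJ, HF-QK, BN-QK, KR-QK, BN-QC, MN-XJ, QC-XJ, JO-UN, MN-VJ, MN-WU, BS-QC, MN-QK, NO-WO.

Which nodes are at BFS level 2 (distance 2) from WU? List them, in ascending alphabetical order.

BN, BS, IN, NO, QK, UN, VJ, XJ

Level 0: WU
Level 1: HF, MN, QC
Level 2: BN, BS, IN, NO, QK, UN, VJ, XJ
Level 3: JO, KR, LP, LW, TW, WO, ZB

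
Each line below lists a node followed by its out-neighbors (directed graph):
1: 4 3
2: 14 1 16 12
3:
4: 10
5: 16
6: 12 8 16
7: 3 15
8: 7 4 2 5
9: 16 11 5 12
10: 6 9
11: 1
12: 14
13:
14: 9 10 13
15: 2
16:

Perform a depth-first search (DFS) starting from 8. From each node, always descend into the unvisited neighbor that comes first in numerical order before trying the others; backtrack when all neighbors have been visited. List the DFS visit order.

8 -> 2 -> 1 -> 3 -> 4 -> 10 -> 6 -> 12 -> 14 -> 9 -> 5 -> 16 -> 11 -> 13 -> 7 -> 15

Visit 8
8 → 2
2 → 1
1 → 3
1 → 4
4 → 10
10 → 6
6 → 12
12 → 14
14 → 9
9 → 5
5 → 16
9 → 11
14 → 13
8 → 7
7 → 15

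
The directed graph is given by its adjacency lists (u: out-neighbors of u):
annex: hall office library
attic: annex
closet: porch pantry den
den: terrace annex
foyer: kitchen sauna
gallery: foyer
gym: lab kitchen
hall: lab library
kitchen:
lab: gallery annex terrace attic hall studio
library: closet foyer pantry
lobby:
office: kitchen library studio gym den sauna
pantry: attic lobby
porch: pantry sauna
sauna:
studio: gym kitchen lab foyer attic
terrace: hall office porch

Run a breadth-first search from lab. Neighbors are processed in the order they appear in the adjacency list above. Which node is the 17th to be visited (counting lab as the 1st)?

pantry

Visit lab; enqueue gallery, annex, terrace, attic, hall, studio → queue [gallery, annex, terrace, attic, hall, studio]
Visit gallery; enqueue foyer → queue [annex, terrace, attic, hall, studio, foyer]
Visit annex; enqueue office, library → queue [terrace, attic, hall, studio, foyer, office, library]
Visit terrace; enqueue porch → queue [attic, hall, studio, foyer, office, library, porch]
Visit attic → queue [hall, studio, foyer, office, library, porch]
Visit hall → queue [studio, foyer, office, library, porch]
Visit studio; enqueue gym, kitchen → queue [foyer, office, library, porch, gym, kitchen]
Visit foyer; enqueue sauna → queue [office, library, porch, gym, kitchen, sauna]
Visit office; enqueue den → queue [library, porch, gym, kitchen, sauna, den]
Visit library; enqueue closet, pantry → queue [porch, gym, kitchen, sauna, den, closet, pantry]
Visit porch → queue [gym, kitchen, sauna, den, closet, pantry]
Visit gym → queue [kitchen, sauna, den, closet, pantry]
Visit kitchen → queue [sauna, den, closet, pantry]
Visit sauna → queue [den, closet, pantry]
Visit den → queue [closet, pantry]
Visit closet → queue [pantry]
Visit pantry; enqueue lobby → queue [lobby]
Visit lobby → queue []

Visit order: lab, gallery, annex, terrace, attic, hall, studio, foyer, office, library, porch, gym, kitchen, sauna, den, closet, pantry, lobby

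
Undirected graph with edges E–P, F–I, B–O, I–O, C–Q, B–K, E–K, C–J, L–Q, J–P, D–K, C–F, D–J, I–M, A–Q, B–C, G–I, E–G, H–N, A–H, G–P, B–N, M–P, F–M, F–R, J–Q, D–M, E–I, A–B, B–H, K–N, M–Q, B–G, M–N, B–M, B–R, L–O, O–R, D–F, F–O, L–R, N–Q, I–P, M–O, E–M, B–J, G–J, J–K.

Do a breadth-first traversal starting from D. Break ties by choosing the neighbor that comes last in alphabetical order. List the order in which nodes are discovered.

Visit D; enqueue M, K, J, F → queue [M, K, J, F]
Visit M; enqueue Q, P, O, N, I, E, B → queue [K, J, F, Q, P, O, N, I, E, B]
Visit K → queue [J, F, Q, P, O, N, I, E, B]
Visit J; enqueue G, C → queue [F, Q, P, O, N, I, E, B, G, C]
Visit F; enqueue R → queue [Q, P, O, N, I, E, B, G, C, R]
Visit Q; enqueue L, A → queue [P, O, N, I, E, B, G, C, R, L, A]
Visit P → queue [O, N, I, E, B, G, C, R, L, A]
Visit O → queue [N, I, E, B, G, C, R, L, A]
Visit N; enqueue H → queue [I, E, B, G, C, R, L, A, H]
Visit I → queue [E, B, G, C, R, L, A, H]
Visit E → queue [B, G, C, R, L, A, H]
Visit B → queue [G, C, R, L, A, H]
Visit G → queue [C, R, L, A, H]
Visit C → queue [R, L, A, H]
Visit R → queue [L, A, H]
Visit L → queue [A, H]
Visit A → queue [H]
Visit H → queue []

D, M, K, J, F, Q, P, O, N, I, E, B, G, C, R, L, A, H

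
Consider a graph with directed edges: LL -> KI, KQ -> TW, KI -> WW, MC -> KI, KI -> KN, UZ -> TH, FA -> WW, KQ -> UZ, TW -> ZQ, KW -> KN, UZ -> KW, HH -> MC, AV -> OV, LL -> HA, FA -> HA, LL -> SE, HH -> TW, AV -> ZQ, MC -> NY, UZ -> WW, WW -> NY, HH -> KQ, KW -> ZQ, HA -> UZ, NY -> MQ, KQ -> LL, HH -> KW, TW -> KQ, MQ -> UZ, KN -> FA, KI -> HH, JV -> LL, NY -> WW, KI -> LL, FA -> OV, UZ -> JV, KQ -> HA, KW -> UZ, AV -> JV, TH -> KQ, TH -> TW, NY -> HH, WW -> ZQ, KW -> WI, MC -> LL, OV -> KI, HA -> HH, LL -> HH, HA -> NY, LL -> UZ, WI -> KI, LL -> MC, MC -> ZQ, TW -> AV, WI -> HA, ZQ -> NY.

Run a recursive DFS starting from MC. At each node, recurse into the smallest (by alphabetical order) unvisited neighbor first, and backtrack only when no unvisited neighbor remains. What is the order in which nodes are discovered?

Visit MC
MC → KI
KI → HH
HH → KQ
KQ → HA
HA → NY
NY → MQ
MQ → UZ
UZ → JV
JV → LL
LL → SE
UZ → KW
KW → KN
KN → FA
FA → OV
FA → WW
WW → ZQ
KW → WI
UZ → TH
TH → TW
TW → AV

MC -> KI -> HH -> KQ -> HA -> NY -> MQ -> UZ -> JV -> LL -> SE -> KW -> KN -> FA -> OV -> WW -> ZQ -> WI -> TH -> TW -> AV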